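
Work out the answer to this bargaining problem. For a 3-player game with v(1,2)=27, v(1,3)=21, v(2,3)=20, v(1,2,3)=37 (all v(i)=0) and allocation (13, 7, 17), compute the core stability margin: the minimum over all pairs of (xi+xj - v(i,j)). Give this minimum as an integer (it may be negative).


Step 1: Slack for coalition (1,2): x1+x2 - v12 = 20 - 27 = -7
Step 2: Slack for coalition (1,3): x1+x3 - v13 = 30 - 21 = 9
Step 3: Slack for coalition (2,3): x2+x3 - v23 = 24 - 20 = 4
Step 4: Minimum slack = min(-7, 9, 4) = -7, attained by (1,2); coalition (1,2) can block (slack < 0), so the allocation is not in the core

-7


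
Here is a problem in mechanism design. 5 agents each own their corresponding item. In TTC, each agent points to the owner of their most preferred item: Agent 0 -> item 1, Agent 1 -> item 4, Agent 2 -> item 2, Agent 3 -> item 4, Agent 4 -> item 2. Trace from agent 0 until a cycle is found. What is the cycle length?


Step 1: Trace the pointer graph from agent 0: 0 -> 1 -> 4 -> 2 -> 2
Step 2: A cycle is detected when we revisit agent 2
Step 3: The cycle is: 2 -> 2
Step 4: Cycle length = 1

1


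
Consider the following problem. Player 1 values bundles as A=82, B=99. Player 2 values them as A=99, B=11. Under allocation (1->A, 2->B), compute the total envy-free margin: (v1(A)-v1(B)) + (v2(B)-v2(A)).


Step 1: Player 1's margin = v1(A) - v1(B) = 82 - 99 = -17
Step 2: Player 2's margin = v2(B) - v2(A) = 11 - 99 = -88
Step 3: Total margin = -17 + -88 = -105

-105


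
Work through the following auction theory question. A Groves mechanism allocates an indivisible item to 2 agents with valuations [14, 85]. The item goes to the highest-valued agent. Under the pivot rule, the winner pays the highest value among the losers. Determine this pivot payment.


Step 1: The efficient winner is agent 1 with value 85
Step 2: Other agents' values: [14]
Step 3: Pivot payment = max(others) = 14
Step 4: The winner pays 14

14


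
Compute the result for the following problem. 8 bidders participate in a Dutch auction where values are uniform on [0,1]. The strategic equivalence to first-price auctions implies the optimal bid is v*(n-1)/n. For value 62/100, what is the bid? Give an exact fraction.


Step 1: Dutch auctions are strategically equivalent to first-price auctions
Step 2: The equilibrium bid is b(v) = v*(n-1)/n
Step 3: b = 31/50 * 7/8
Step 4: b = 217/400

217/400


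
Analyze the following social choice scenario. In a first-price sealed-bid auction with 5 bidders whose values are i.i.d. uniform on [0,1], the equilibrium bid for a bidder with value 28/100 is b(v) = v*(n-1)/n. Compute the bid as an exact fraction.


Step 1: The symmetric BNE bidding function is b(v) = v * (n-1) / n
Step 2: Substitute v = 7/25 and n = 5
Step 3: b = 7/25 * 4/5
Step 4: b = 28/125

28/125


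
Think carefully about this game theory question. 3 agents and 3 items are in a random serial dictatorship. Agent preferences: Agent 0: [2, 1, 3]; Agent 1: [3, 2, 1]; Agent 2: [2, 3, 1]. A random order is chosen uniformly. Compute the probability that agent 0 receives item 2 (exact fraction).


Step 1: Agent 0 wants item 2
Step 2: There are 6 possible orderings of agents
Step 3: In 3 orderings, agent 0 gets item 2
Step 4: Probability = 3/6 = 1/2

1/2


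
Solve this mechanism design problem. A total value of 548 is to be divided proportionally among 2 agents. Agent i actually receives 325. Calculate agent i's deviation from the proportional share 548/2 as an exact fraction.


Step 1: Proportional share = 548/2 = 274
Step 2: Agent's actual allocation = 325
Step 3: Excess = 325 - 274 = 51

51


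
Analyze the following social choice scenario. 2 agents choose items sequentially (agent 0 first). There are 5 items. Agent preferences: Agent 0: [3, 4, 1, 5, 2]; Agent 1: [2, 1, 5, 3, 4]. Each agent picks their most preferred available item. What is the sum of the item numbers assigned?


Step 1: Agent 0 picks item 3
Step 2: Agent 1 picks item 2
Step 3: Sum = 3 + 2 = 5

5


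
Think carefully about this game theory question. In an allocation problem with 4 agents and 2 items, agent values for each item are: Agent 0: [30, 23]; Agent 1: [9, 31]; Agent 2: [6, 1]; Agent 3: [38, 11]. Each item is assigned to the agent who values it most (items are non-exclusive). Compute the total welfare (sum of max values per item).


Step 1: For each item, find the maximum value among all agents.
Step 2: Item 0 -> Agent 3 (value 38)
Step 3: Item 1 -> Agent 1 (value 31)
Step 4: Total welfare = 38 + 31 = 69

69


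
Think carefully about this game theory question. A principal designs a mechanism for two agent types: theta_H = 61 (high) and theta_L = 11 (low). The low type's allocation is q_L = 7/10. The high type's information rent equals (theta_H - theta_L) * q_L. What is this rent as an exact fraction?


Step 1: theta_H - theta_L = 61 - 11 = 50
Step 2: Information rent = (theta_H - theta_L) * q_L
Step 3: = 50 * 7/10
Step 4: = 35

35


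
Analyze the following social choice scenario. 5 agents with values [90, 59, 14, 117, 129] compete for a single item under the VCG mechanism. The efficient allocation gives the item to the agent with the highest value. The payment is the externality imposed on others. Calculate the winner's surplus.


Step 1: The winner is the agent with the highest value: agent 4 with value 129
Step 2: Values of other agents: [90, 59, 14, 117]
Step 3: VCG payment = max of others' values = 117
Step 4: Surplus = 129 - 117 = 12

12


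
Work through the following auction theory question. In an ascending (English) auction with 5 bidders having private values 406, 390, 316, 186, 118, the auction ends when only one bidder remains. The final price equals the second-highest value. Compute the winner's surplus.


Step 1: Identify the highest value: 406
Step 2: Identify the second-highest value: 390
Step 3: The final price = second-highest value = 390
Step 4: Surplus = 406 - 390 = 16

16


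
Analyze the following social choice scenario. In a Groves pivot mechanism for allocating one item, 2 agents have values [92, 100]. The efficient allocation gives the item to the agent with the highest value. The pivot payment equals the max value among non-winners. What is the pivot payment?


Step 1: The efficient winner is agent 1 with value 100
Step 2: Other agents' values: [92]
Step 3: Pivot payment = max(others) = 92
Step 4: The winner pays 92

92


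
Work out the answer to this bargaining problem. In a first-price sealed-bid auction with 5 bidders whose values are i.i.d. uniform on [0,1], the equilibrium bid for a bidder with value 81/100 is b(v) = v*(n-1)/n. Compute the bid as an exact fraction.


Step 1: The symmetric BNE bidding function is b(v) = v * (n-1) / n
Step 2: Substitute v = 81/100 and n = 5
Step 3: b = 81/100 * 4/5
Step 4: b = 81/125

81/125


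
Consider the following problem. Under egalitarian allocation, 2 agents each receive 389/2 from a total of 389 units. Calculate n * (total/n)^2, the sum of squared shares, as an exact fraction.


Step 1: Each agent's share = 389/2
Step 2: Square of each share = (389/2)^2 = 151321/4
Step 3: Sum of squares = 2 * 151321/4 = 151321/2

151321/2


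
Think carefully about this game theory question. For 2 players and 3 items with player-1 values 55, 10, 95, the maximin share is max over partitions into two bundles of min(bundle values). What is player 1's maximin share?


Step 1: Item values = 55, 10, 95
Step 2: Enumerate all 2-bundle partitions and take the smaller bundle:
  Partition 1: {55} vs {10,95} -> bundles 55, 105; min = 55
  Partition 2: {10} vs {55,95} -> bundles 10, 150; min = 10
  Partition 3: {95} vs {55,10} -> bundles 95, 65; min = 65
Step 3: MMS = max(55, 10, 65) = 65

65


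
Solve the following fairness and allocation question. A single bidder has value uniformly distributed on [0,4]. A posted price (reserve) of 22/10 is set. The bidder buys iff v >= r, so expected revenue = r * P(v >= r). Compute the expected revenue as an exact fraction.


Step 1: Posted price r = 11/5, value support [0,4]
Step 2: P(v >= r) = (4 - 11/5)/4 = 9/20
Step 3: Expected revenue = r * P(v >= r) = 11/5 * 9/20
Step 4: Revenue = 99/100

99/100


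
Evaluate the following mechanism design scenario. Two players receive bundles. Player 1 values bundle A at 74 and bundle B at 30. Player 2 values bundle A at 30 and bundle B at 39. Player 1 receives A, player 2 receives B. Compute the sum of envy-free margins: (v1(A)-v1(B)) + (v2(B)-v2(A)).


Step 1: Player 1's margin = v1(A) - v1(B) = 74 - 30 = 44
Step 2: Player 2's margin = v2(B) - v2(A) = 39 - 30 = 9
Step 3: Total margin = 44 + 9 = 53

53


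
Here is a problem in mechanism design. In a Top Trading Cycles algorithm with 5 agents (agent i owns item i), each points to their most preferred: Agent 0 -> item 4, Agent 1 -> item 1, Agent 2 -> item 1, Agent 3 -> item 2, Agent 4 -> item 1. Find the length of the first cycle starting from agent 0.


Step 1: Trace the pointer graph from agent 0: 0 -> 4 -> 1 -> 1
Step 2: A cycle is detected when we revisit agent 1
Step 3: The cycle is: 1 -> 1
Step 4: Cycle length = 1

1


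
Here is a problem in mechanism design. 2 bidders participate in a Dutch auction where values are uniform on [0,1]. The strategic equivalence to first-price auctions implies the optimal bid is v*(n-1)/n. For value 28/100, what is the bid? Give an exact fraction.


Step 1: Dutch auctions are strategically equivalent to first-price auctions
Step 2: The equilibrium bid is b(v) = v*(n-1)/n
Step 3: b = 7/25 * 1/2
Step 4: b = 7/50

7/50


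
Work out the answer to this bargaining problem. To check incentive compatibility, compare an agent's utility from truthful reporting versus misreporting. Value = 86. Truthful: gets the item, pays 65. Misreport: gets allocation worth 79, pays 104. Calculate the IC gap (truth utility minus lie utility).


Step 1: U(truth) = value - payment = 86 - 65 = 21
Step 2: U(lie) = allocation - payment = 79 - 104 = -25
Step 3: IC gap = 21 - (-25) = 46

46


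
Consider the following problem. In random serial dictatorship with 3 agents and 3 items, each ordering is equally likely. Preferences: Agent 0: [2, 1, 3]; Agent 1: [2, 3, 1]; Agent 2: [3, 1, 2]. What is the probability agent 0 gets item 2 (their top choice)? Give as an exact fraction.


Step 1: Agent 0 wants item 2
Step 2: There are 6 possible orderings of agents
Step 3: In 3 orderings, agent 0 gets item 2
Step 4: Probability = 3/6 = 1/2

1/2


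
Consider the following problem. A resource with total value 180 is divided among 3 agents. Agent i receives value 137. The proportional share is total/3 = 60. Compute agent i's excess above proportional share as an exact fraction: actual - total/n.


Step 1: Proportional share = 180/3 = 60
Step 2: Agent's actual allocation = 137
Step 3: Excess = 137 - 60 = 77

77


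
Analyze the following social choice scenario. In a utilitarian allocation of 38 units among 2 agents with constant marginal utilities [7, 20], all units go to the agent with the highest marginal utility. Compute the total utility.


Step 1: The marginal utilities are [7, 20]
Step 2: The highest marginal utility is 20
Step 3: All 38 units go to that agent
Step 4: Total utility = 20 * 38 = 760

760


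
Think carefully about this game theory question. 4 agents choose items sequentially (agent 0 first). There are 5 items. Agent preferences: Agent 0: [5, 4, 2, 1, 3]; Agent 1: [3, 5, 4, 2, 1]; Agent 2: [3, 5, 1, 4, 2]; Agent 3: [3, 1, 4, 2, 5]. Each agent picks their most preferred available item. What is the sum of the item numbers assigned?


Step 1: Agent 0 picks item 5
Step 2: Agent 1 picks item 3
Step 3: Agent 2 picks item 1
Step 4: Agent 3 picks item 4
Step 5: Sum = 5 + 3 + 1 + 4 = 13

13


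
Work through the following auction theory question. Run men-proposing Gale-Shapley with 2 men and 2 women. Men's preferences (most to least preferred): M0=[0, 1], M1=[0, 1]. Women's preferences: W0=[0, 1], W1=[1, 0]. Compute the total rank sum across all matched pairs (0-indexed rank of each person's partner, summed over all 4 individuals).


Step 1: Run Gale-Shapley (men propose, women hold best offer):
  M0 proposes to W0; she accepts
  M1 proposes to W0; rejected
  M1 proposes to W1; she accepts
Step 2: Final matching: W0-M0, W1-M1
Step 3: 0-indexed ranks (man's rank of his match, then woman's): 0 + 0 + 1 + 0
Step 4: Total rank sum = 1

1


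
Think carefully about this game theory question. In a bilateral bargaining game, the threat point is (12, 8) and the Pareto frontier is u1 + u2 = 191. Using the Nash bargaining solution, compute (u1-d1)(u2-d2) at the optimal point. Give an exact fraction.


Step 1: The Nash solution splits surplus symmetrically above the disagreement point
Step 2: u1 = (total + d1 - d2)/2 = (191 + 12 - 8)/2 = 195/2
Step 3: u2 = (total - d1 + d2)/2 = (191 - 12 + 8)/2 = 187/2
Step 4: Nash product = (195/2 - 12) * (187/2 - 8)
Step 5: = 171/2 * 171/2 = 29241/4

29241/4


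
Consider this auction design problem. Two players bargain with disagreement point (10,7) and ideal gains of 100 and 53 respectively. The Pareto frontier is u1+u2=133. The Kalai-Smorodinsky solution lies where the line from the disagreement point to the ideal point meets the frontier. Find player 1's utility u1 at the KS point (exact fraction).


Step 1: At the KS point, (u1-d1)/r1 = (u2-d2)/r2 = t and u1+u2 = 133
Step 2: u1 = d1 + r1*t and u2 = d2 + r2*t, so (d1 + r1*t) + (d2 + r2*t) = 133
Step 3: t = (133 - 10 - 7)/(100 + 53) = 116/153
Step 4: u1 = d1 + r1*t = 10 + 100 * 116/153 = 13130/153
Step 5: (Check: u2 = d2 + r2*t = 7219/153; u1+u2 = 13130/153 + 7219/153 = 133, on the frontier.)

13130/153


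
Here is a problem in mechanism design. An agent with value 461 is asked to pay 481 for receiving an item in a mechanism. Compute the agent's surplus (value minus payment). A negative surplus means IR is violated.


Step 1: Surplus = value - payment = 461 - 481 = -20
Step 2: IR is violated (surplus < 0)

-20


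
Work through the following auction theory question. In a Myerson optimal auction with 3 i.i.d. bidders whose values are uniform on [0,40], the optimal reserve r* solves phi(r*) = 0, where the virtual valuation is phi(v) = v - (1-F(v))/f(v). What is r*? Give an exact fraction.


Step 1: For U[0,40], F(v) = v/40 and f(v) = 1/40
Step 2: phi(v) = v - (1 - v/40)/(1/40) = v - (40 - v) = 2v - 40
Step 3: Set phi(r*) = 0: 2r* - 40 = 0
Step 4: r* = 40/2 = 20 (the number of bidders n = 3 does not enter)

20


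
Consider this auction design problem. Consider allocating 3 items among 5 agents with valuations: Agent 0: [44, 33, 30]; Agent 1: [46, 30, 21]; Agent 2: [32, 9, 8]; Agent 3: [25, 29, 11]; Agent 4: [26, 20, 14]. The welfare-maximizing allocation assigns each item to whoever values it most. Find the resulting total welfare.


Step 1: For each item, find the maximum value among all agents.
Step 2: Item 0 -> Agent 1 (value 46)
Step 3: Item 1 -> Agent 0 (value 33)
Step 4: Item 2 -> Agent 0 (value 30)
Step 5: Total welfare = 46 + 33 + 30 = 109

109


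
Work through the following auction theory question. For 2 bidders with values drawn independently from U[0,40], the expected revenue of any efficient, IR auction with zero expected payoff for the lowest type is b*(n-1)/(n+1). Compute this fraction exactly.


Step 1: By Revenue Equivalence, expected revenue = b*(n-1)/(n+1)
Step 2: Substituting n = 2, b = 40
Step 3: Revenue = 40*(2-1)/(2+1) = 40*1/3
Step 4: Revenue = 40/3

40/3


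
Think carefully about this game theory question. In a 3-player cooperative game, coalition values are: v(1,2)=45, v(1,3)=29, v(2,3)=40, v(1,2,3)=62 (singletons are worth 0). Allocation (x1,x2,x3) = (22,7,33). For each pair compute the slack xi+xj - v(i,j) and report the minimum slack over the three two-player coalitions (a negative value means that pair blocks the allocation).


Step 1: Slack for coalition (1,2): x1+x2 - v12 = 29 - 45 = -16
Step 2: Slack for coalition (1,3): x1+x3 - v13 = 55 - 29 = 26
Step 3: Slack for coalition (2,3): x2+x3 - v23 = 40 - 40 = 0
Step 4: Minimum slack = min(-16, 26, 0) = -16, attained by (1,2); coalition (1,2) can block (slack < 0), so the allocation is not in the core

-16


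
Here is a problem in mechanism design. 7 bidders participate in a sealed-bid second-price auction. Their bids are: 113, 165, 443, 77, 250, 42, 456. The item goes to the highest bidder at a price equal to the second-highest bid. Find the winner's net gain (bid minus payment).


Step 1: Sort bids in descending order: 456, 443, 250, 165, 113, 77, 42
Step 2: The winning bid is the highest: 456
Step 3: The payment equals the second-highest bid: 443
Step 4: Surplus = winner's bid - payment = 456 - 443 = 13

13


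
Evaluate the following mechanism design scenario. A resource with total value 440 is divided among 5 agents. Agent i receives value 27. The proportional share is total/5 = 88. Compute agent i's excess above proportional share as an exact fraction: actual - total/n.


Step 1: Proportional share = 440/5 = 88
Step 2: Agent's actual allocation = 27
Step 3: Excess = 27 - 88 = -61

-61


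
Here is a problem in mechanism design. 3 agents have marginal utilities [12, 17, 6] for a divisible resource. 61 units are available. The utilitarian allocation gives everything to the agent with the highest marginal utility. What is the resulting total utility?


Step 1: The marginal utilities are [12, 17, 6]
Step 2: The highest marginal utility is 17
Step 3: All 61 units go to that agent
Step 4: Total utility = 17 * 61 = 1037

1037


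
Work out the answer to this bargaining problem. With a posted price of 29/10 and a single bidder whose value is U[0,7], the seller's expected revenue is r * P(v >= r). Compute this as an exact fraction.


Step 1: Posted price r = 29/10, value support [0,7]
Step 2: P(v >= r) = (7 - 29/10)/7 = 41/70
Step 3: Expected revenue = r * P(v >= r) = 29/10 * 41/70
Step 4: Revenue = 1189/700

1189/700


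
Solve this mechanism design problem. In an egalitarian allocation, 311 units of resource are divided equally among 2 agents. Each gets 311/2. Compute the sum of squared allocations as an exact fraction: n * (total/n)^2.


Step 1: Each agent's share = 311/2
Step 2: Square of each share = (311/2)^2 = 96721/4
Step 3: Sum of squares = 2 * 96721/4 = 96721/2

96721/2


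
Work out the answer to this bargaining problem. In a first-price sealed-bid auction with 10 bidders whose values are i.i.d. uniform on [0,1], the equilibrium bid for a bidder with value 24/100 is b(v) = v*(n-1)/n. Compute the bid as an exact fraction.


Step 1: The symmetric BNE bidding function is b(v) = v * (n-1) / n
Step 2: Substitute v = 6/25 and n = 10
Step 3: b = 6/25 * 9/10
Step 4: b = 27/125

27/125


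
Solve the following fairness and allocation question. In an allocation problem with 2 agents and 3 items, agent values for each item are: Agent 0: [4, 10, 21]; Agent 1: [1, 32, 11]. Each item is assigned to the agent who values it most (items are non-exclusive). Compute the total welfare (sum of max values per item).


Step 1: For each item, find the maximum value among all agents.
Step 2: Item 0 -> Agent 0 (value 4)
Step 3: Item 1 -> Agent 1 (value 32)
Step 4: Item 2 -> Agent 0 (value 21)
Step 5: Total welfare = 4 + 32 + 21 = 57

57


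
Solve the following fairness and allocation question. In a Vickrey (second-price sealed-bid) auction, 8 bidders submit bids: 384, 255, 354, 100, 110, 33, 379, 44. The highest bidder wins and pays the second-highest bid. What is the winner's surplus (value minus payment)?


Step 1: Sort bids in descending order: 384, 379, 354, 255, 110, 100, 44, 33
Step 2: The winning bid is the highest: 384
Step 3: The payment equals the second-highest bid: 379
Step 4: Surplus = winner's bid - payment = 384 - 379 = 5

5


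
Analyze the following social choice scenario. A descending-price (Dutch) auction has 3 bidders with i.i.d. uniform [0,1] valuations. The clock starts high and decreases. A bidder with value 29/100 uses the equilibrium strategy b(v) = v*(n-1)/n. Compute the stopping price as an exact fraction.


Step 1: Dutch auctions are strategically equivalent to first-price auctions
Step 2: The equilibrium bid is b(v) = v*(n-1)/n
Step 3: b = 29/100 * 2/3
Step 4: b = 29/150

29/150


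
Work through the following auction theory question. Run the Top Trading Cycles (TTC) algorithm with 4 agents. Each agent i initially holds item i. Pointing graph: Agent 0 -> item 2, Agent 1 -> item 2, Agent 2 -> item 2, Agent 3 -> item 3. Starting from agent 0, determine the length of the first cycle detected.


Step 1: Trace the pointer graph from agent 0: 0 -> 2 -> 2
Step 2: A cycle is detected when we revisit agent 2
Step 3: The cycle is: 2 -> 2
Step 4: Cycle length = 1

1


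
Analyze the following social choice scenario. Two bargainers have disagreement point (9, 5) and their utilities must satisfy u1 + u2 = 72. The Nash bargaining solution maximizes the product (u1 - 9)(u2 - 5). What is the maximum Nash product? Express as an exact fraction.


Step 1: The Nash solution splits surplus symmetrically above the disagreement point
Step 2: u1 = (total + d1 - d2)/2 = (72 + 9 - 5)/2 = 38
Step 3: u2 = (total - d1 + d2)/2 = (72 - 9 + 5)/2 = 34
Step 4: Nash product = (38 - 9) * (34 - 5)
Step 5: = 29 * 29 = 841

841


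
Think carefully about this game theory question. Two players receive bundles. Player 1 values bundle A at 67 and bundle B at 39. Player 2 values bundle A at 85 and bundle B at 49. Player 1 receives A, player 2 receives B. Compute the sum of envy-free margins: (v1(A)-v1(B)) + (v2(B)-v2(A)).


Step 1: Player 1's margin = v1(A) - v1(B) = 67 - 39 = 28
Step 2: Player 2's margin = v2(B) - v2(A) = 49 - 85 = -36
Step 3: Total margin = 28 + -36 = -8

-8


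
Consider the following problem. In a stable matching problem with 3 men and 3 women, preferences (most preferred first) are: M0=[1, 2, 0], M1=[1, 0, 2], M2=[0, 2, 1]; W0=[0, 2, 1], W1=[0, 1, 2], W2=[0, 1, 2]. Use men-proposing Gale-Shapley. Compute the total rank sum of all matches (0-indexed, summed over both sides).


Step 1: Run Gale-Shapley (men propose, women hold best offer):
  M0 proposes to W1; she accepts
  M1 proposes to W1; rejected
  M1 proposes to W0; she accepts
  M2 proposes to W0; she switches from M1
  M1 proposes to W2; she accepts
Step 2: Final matching: W0-M2, W1-M0, W2-M1
Step 3: 0-indexed ranks (man's rank of his match, then woman's): 0 + 1 + 0 + 0 + 2 + 1
Step 4: Total rank sum = 4

4


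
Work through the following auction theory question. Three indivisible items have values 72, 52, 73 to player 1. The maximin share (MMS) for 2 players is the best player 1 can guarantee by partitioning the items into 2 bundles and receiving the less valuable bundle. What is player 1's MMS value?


Step 1: Item values = 72, 52, 73
Step 2: Enumerate all 2-bundle partitions and take the smaller bundle:
  Partition 1: {72} vs {52,73} -> bundles 72, 125; min = 72
  Partition 2: {52} vs {72,73} -> bundles 52, 145; min = 52
  Partition 3: {73} vs {72,52} -> bundles 73, 124; min = 73
Step 3: MMS = max(72, 52, 73) = 73

73


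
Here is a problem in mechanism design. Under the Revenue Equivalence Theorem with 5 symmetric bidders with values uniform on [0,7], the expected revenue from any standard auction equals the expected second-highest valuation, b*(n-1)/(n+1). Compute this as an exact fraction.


Step 1: By Revenue Equivalence, expected revenue = b*(n-1)/(n+1)
Step 2: Substituting n = 5, b = 7
Step 3: Revenue = 7*(5-1)/(5+1) = 7*4/6
Step 4: Revenue = 28/6 = 14/3

14/3


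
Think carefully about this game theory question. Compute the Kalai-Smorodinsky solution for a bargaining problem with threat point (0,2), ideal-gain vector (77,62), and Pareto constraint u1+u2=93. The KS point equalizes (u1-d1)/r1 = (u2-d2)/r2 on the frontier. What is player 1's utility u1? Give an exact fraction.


Step 1: At the KS point, (u1-d1)/r1 = (u2-d2)/r2 = t and u1+u2 = 93
Step 2: u1 = d1 + r1*t and u2 = d2 + r2*t, so (d1 + r1*t) + (d2 + r2*t) = 93
Step 3: t = (93 - 0 - 2)/(77 + 62) = 91/139
Step 4: u1 = d1 + r1*t = 0 + 77 * 91/139 = 7007/139
Step 5: (Check: u2 = d2 + r2*t = 5920/139; u1+u2 = 7007/139 + 5920/139 = 93, on the frontier.)

7007/139


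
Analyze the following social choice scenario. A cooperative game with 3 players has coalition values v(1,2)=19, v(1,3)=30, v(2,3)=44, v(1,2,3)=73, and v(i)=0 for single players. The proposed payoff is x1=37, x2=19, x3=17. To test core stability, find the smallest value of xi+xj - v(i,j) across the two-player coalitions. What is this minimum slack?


Step 1: Slack for coalition (1,2): x1+x2 - v12 = 56 - 19 = 37
Step 2: Slack for coalition (1,3): x1+x3 - v13 = 54 - 30 = 24
Step 3: Slack for coalition (2,3): x2+x3 - v23 = 36 - 44 = -8
Step 4: Minimum slack = min(37, 24, -8) = -8, attained by (2,3); coalition (2,3) can block (slack < 0), so the allocation is not in the core

-8


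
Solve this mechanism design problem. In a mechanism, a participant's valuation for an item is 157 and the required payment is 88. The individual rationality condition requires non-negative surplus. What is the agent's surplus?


Step 1: Surplus = value - payment = 157 - 88 = 69
Step 2: IR is satisfied (surplus >= 0)

69


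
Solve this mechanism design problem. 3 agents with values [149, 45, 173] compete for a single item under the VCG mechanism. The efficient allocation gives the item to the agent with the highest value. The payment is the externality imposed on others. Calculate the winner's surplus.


Step 1: The winner is the agent with the highest value: agent 2 with value 173
Step 2: Values of other agents: [149, 45]
Step 3: VCG payment = max of others' values = 149
Step 4: Surplus = 173 - 149 = 24

24


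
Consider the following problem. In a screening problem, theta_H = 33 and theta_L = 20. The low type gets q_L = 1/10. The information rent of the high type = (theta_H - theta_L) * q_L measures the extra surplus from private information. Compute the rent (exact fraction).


Step 1: theta_H - theta_L = 33 - 20 = 13
Step 2: Information rent = (theta_H - theta_L) * q_L
Step 3: = 13 * 1/10
Step 4: = 13/10

13/10


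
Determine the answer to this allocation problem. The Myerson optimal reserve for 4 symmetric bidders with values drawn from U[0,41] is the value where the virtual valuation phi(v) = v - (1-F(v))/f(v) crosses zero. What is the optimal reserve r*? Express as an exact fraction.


Step 1: For U[0,41], F(v) = v/41 and f(v) = 1/41
Step 2: phi(v) = v - (1 - v/41)/(1/41) = v - (41 - v) = 2v - 41
Step 3: Set phi(r*) = 0: 2r* - 41 = 0
Step 4: r* = 41/2 (the number of bidders n = 4 does not enter)

41/2


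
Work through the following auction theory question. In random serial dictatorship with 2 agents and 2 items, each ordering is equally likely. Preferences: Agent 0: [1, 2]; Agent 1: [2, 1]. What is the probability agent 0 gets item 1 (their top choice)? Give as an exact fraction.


Step 1: Agent 0 wants item 1
Step 2: There are 2 possible orderings of agents
Step 3: In 2 orderings, agent 0 gets item 1
Step 4: Probability = 2/2 = 1

1


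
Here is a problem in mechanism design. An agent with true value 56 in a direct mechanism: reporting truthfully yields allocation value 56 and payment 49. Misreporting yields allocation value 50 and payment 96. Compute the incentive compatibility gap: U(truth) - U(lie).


Step 1: U(truth) = value - payment = 56 - 49 = 7
Step 2: U(lie) = allocation - payment = 50 - 96 = -46
Step 3: IC gap = 7 - (-46) = 53

53


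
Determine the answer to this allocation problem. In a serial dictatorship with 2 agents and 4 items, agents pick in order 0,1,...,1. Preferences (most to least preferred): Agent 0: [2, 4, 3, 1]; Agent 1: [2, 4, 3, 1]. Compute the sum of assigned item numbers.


Step 1: Agent 0 picks item 2
Step 2: Agent 1 picks item 4
Step 3: Sum = 2 + 4 = 6

6


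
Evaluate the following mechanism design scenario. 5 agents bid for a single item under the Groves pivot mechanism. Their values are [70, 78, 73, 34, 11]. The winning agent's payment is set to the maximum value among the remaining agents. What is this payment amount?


Step 1: The efficient winner is agent 1 with value 78
Step 2: Other agents' values: [70, 73, 34, 11]
Step 3: Pivot payment = max(others) = 73
Step 4: The winner pays 73

73


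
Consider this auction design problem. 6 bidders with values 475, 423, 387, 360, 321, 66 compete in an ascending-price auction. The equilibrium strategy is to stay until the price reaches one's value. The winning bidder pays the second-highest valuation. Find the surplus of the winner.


Step 1: Identify the highest value: 475
Step 2: Identify the second-highest value: 423
Step 3: The final price = second-highest value = 423
Step 4: Surplus = 475 - 423 = 52

52


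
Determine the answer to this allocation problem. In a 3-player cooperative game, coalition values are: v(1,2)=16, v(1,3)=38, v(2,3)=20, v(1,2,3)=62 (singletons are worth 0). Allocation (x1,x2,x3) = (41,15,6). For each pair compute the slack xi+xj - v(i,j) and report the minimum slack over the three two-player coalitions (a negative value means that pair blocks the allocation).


Step 1: Slack for coalition (1,2): x1+x2 - v12 = 56 - 16 = 40
Step 2: Slack for coalition (1,3): x1+x3 - v13 = 47 - 38 = 9
Step 3: Slack for coalition (2,3): x2+x3 - v23 = 21 - 20 = 1
Step 4: Minimum slack = min(40, 9, 1) = 1, attained by (2,3); no pair can gain by deviating, so the allocation is in the core

1


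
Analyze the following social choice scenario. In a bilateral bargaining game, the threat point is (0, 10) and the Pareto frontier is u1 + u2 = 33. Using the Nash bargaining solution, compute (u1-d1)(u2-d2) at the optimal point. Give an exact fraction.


Step 1: The Nash solution splits surplus symmetrically above the disagreement point
Step 2: u1 = (total + d1 - d2)/2 = (33 + 0 - 10)/2 = 23/2
Step 3: u2 = (total - d1 + d2)/2 = (33 - 0 + 10)/2 = 43/2
Step 4: Nash product = (23/2 - 0) * (43/2 - 10)
Step 5: = 23/2 * 23/2 = 529/4

529/4


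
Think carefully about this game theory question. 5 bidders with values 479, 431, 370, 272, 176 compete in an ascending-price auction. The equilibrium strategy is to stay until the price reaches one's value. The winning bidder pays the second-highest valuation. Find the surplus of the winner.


Step 1: Identify the highest value: 479
Step 2: Identify the second-highest value: 431
Step 3: The final price = second-highest value = 431
Step 4: Surplus = 479 - 431 = 48

48


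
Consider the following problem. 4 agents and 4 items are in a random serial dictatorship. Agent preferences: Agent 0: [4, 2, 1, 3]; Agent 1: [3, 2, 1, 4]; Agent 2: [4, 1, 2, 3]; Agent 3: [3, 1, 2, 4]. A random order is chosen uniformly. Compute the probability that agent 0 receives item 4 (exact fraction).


Step 1: Agent 0 wants item 4
Step 2: There are 24 possible orderings of agents
Step 3: In 12 orderings, agent 0 gets item 4
Step 4: Probability = 12/24 = 1/2

1/2


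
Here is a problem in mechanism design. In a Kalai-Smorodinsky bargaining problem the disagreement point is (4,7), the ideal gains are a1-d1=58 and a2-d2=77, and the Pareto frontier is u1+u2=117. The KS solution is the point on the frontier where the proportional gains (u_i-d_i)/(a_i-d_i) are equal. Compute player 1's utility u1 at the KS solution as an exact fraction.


Step 1: At the KS point, (u1-d1)/r1 = (u2-d2)/r2 = t and u1+u2 = 117
Step 2: u1 = d1 + r1*t and u2 = d2 + r2*t, so (d1 + r1*t) + (d2 + r2*t) = 117
Step 3: t = (117 - 4 - 7)/(58 + 77) = 106/135
Step 4: u1 = d1 + r1*t = 4 + 58 * 106/135 = 6688/135
Step 5: (Check: u2 = d2 + r2*t = 9107/135; u1+u2 = 6688/135 + 9107/135 = 117, on the frontier.)

6688/135


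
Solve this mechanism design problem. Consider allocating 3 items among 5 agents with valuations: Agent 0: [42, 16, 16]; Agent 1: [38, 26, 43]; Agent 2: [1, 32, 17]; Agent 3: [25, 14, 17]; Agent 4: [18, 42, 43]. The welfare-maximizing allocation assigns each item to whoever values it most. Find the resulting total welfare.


Step 1: For each item, find the maximum value among all agents.
Step 2: Item 0 -> Agent 0 (value 42)
Step 3: Item 1 -> Agent 4 (value 42)
Step 4: Item 2 -> Agent 1 (value 43)
Step 5: Total welfare = 42 + 42 + 43 = 127

127


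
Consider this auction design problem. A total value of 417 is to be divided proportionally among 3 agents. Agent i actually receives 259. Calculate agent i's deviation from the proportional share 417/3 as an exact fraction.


Step 1: Proportional share = 417/3 = 139
Step 2: Agent's actual allocation = 259
Step 3: Excess = 259 - 139 = 120

120


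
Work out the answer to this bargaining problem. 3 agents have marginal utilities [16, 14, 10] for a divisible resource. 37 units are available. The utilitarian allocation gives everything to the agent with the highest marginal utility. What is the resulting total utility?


Step 1: The marginal utilities are [16, 14, 10]
Step 2: The highest marginal utility is 16
Step 3: All 37 units go to that agent
Step 4: Total utility = 16 * 37 = 592

592


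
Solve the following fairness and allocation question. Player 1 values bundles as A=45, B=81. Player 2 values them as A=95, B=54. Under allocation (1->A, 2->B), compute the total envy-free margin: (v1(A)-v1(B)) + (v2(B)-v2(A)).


Step 1: Player 1's margin = v1(A) - v1(B) = 45 - 81 = -36
Step 2: Player 2's margin = v2(B) - v2(A) = 54 - 95 = -41
Step 3: Total margin = -36 + -41 = -77

-77


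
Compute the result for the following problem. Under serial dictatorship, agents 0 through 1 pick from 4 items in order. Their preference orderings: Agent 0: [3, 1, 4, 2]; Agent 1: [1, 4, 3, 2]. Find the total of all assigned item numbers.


Step 1: Agent 0 picks item 3
Step 2: Agent 1 picks item 1
Step 3: Sum = 3 + 1 = 4

4


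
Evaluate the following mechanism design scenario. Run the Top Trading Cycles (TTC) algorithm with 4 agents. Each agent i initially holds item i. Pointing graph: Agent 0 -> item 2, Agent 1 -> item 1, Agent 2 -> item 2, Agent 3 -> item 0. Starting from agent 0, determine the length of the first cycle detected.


Step 1: Trace the pointer graph from agent 0: 0 -> 2 -> 2
Step 2: A cycle is detected when we revisit agent 2
Step 3: The cycle is: 2 -> 2
Step 4: Cycle length = 1

1


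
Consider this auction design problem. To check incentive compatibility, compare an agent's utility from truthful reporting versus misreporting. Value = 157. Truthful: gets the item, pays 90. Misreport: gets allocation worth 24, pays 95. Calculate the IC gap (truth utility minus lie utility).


Step 1: U(truth) = value - payment = 157 - 90 = 67
Step 2: U(lie) = allocation - payment = 24 - 95 = -71
Step 3: IC gap = 67 - (-71) = 138

138


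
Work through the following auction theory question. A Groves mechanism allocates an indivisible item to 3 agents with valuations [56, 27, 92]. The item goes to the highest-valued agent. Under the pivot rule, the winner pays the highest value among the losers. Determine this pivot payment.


Step 1: The efficient winner is agent 2 with value 92
Step 2: Other agents' values: [56, 27]
Step 3: Pivot payment = max(others) = 56
Step 4: The winner pays 56

56


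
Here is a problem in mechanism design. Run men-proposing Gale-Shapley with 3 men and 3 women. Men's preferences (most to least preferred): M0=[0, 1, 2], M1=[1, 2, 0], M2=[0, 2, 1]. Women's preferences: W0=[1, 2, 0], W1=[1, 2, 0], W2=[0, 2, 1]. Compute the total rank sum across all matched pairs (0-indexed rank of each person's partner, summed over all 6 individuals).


Step 1: Run Gale-Shapley (men propose, women hold best offer):
  M0 proposes to W0; she accepts
  M1 proposes to W1; she accepts
  M2 proposes to W0; she switches from M0
  M0 proposes to W1; rejected
  M0 proposes to W2; she accepts
Step 2: Final matching: W0-M2, W1-M1, W2-M0
Step 3: 0-indexed ranks (man's rank of his match, then woman's): 0 + 1 + 0 + 0 + 2 + 0
Step 4: Total rank sum = 3

3


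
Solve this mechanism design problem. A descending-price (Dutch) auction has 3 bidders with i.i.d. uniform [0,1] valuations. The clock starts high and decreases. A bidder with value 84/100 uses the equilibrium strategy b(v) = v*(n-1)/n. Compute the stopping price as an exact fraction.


Step 1: Dutch auctions are strategically equivalent to first-price auctions
Step 2: The equilibrium bid is b(v) = v*(n-1)/n
Step 3: b = 21/25 * 2/3
Step 4: b = 14/25

14/25


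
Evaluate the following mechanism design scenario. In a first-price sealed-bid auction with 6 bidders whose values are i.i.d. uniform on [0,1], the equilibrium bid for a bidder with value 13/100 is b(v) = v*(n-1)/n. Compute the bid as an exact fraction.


Step 1: The symmetric BNE bidding function is b(v) = v * (n-1) / n
Step 2: Substitute v = 13/100 and n = 6
Step 3: b = 13/100 * 5/6
Step 4: b = 13/120

13/120


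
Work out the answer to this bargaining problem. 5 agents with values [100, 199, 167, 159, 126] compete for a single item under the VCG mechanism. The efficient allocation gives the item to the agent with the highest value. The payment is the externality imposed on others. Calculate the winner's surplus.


Step 1: The winner is the agent with the highest value: agent 1 with value 199
Step 2: Values of other agents: [100, 167, 159, 126]
Step 3: VCG payment = max of others' values = 167
Step 4: Surplus = 199 - 167 = 32

32


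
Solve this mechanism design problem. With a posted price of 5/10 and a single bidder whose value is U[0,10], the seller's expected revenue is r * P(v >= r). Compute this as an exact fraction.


Step 1: Posted price r = 1/2, value support [0,10]
Step 2: P(v >= r) = (10 - 1/2)/10 = 19/20
Step 3: Expected revenue = r * P(v >= r) = 1/2 * 19/20
Step 4: Revenue = 19/40

19/40


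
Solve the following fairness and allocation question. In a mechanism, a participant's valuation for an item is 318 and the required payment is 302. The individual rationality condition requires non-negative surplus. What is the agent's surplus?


Step 1: Surplus = value - payment = 318 - 302 = 16
Step 2: IR is satisfied (surplus >= 0)

16


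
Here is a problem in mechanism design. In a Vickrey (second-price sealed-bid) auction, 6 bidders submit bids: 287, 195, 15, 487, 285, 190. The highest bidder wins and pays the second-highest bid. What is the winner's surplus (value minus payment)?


Step 1: Sort bids in descending order: 487, 287, 285, 195, 190, 15
Step 2: The winning bid is the highest: 487
Step 3: The payment equals the second-highest bid: 287
Step 4: Surplus = winner's bid - payment = 487 - 287 = 200

200


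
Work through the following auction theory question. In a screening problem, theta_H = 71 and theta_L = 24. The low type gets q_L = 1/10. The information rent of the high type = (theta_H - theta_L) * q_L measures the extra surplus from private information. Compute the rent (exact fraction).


Step 1: theta_H - theta_L = 71 - 24 = 47
Step 2: Information rent = (theta_H - theta_L) * q_L
Step 3: = 47 * 1/10
Step 4: = 47/10

47/10


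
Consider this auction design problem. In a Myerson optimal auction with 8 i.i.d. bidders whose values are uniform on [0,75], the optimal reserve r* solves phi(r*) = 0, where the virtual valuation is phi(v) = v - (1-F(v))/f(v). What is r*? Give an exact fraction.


Step 1: For U[0,75], F(v) = v/75 and f(v) = 1/75
Step 2: phi(v) = v - (1 - v/75)/(1/75) = v - (75 - v) = 2v - 75
Step 3: Set phi(r*) = 0: 2r* - 75 = 0
Step 4: r* = 75/2 (the number of bidders n = 8 does not enter)

75/2


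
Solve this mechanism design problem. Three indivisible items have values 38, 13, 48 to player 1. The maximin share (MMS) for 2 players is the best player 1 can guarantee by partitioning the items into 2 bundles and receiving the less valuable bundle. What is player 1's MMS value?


Step 1: Item values = 38, 13, 48
Step 2: Enumerate all 2-bundle partitions and take the smaller bundle:
  Partition 1: {38} vs {13,48} -> bundles 38, 61; min = 38
  Partition 2: {13} vs {38,48} -> bundles 13, 86; min = 13
  Partition 3: {48} vs {38,13} -> bundles 48, 51; min = 48
Step 3: MMS = max(38, 13, 48) = 48

48
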